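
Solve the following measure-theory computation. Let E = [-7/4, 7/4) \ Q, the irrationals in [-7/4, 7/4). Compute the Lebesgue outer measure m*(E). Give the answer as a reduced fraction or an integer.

The interval I = [-7/4, 7/4) has m(I) = 7/4 - (-7/4) = 7/2 (endpoints are measure-zero, so open/closed/half-open agree). Write I = (I cap Q) u (I \ Q). The rationals in I are countable, so m*(I cap Q) = 0 (cover each rational by intervals whose total length is arbitrarily small). By countable subadditivity m*(I) <= m*(I cap Q) + m*(I \ Q), hence m*(I \ Q) >= m(I) = 7/2. The reverse inequality m*(I \ Q) <= m*(I) = 7/2 is trivial since (I \ Q) is a subset of I. Therefore m*(I \ Q) = 7/2.

7/2


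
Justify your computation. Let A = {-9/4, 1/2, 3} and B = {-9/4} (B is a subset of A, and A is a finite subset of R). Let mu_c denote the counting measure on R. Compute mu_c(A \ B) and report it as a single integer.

Counting measure assigns mu_c(E) = |E| (number of elements) when E is finite. For B subset A, A \ B is the set of elements of A not in B, so |A \ B| = |A| - |B|.
|A| = 3, |B| = 1, so mu_c(A \ B) = 3 - 1 = 2.

2


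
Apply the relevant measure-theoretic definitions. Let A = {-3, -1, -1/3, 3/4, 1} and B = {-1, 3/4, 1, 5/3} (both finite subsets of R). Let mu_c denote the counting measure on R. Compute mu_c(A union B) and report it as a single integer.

Counting measure on a finite set equals cardinality. By inclusion-exclusion, |A union B| = |A| + |B| - |A cap B|.
|A| = 5, |B| = 4, |A cap B| = 3.
So mu_c(A union B) = 5 + 4 - 3 = 6.

6


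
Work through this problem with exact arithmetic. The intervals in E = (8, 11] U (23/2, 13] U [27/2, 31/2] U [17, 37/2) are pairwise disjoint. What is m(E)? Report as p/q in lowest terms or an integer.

For pairwise disjoint intervals, m(union_i I_i) = sum_i m(I_i),
and m is invariant under swapping open/closed endpoints (single points have measure 0).
So m(E) = sum_i (b_i - a_i).
  I_1 has length 11 - 8 = 3.
  I_2 has length 13 - 23/2 = 3/2.
  I_3 has length 31/2 - 27/2 = 2.
  I_4 has length 37/2 - 17 = 3/2.
Summing:
  m(E) = 3 + 3/2 + 2 + 3/2 = 8.

8


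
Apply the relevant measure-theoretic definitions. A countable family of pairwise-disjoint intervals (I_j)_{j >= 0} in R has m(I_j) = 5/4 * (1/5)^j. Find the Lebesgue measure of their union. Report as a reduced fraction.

By countable additivity of the Lebesgue measure on pairwise disjoint measurable sets,
  m(union_{j >= 0} I_j) = sum_{j >= 0} m(I_j) = sum_{j >= 0} a * r^j,
  with a = 5/4 and r = 1/5.
Since 0 < r = 1/5 < 1, the geometric series converges:
  sum_{j >= 0} a * r^j = a / (1 - r).
  = 5/4 / (1 - 1/5)
  = 5/4 / (4/5)
  = 25/16.

25/16


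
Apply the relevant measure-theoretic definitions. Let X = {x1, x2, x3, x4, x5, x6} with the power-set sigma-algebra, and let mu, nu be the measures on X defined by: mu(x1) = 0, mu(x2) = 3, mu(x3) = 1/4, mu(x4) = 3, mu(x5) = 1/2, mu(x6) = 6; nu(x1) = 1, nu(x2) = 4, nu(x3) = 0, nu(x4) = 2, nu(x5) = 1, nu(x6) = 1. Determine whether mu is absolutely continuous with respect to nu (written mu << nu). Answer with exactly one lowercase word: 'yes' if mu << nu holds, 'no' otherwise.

mu << nu means: every nu-null measurable set is also mu-null; equivalently, for every atom x, if nu({x}) = 0 then mu({x}) = 0.
Checking each atom:
  x1: nu = 1 > 0 -> no constraint.
  x2: nu = 4 > 0 -> no constraint.
  x3: nu = 0, mu = 1/4 > 0 -> violates mu << nu.
  x4: nu = 2 > 0 -> no constraint.
  x5: nu = 1 > 0 -> no constraint.
  x6: nu = 1 > 0 -> no constraint.
The atom(s) x3 violate the condition (nu = 0 but mu > 0). Therefore mu is NOT absolutely continuous w.r.t. nu.

no


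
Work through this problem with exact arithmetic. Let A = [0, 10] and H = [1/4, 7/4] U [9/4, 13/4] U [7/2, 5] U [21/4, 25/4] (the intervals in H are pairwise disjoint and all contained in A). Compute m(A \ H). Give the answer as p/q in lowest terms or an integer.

The ambient interval has length m(A) = 10 - 0 = 10.
Since the holes are disjoint and sit inside A, by finite additivity
  m(H) = sum_i (b_i - a_i), and m(A \ H) = m(A) - m(H).
Computing the hole measures:
  m(H_1) = 7/4 - 1/4 = 3/2.
  m(H_2) = 13/4 - 9/4 = 1.
  m(H_3) = 5 - 7/2 = 3/2.
  m(H_4) = 25/4 - 21/4 = 1.
Summed: m(H) = 3/2 + 1 + 3/2 + 1 = 5.
So m(A \ H) = 10 - 5 = 5.

5


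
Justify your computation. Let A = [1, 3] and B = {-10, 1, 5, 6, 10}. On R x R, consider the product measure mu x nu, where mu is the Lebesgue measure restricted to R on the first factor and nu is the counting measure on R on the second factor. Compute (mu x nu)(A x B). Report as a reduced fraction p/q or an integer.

For a measurable rectangle A x B, the product measure satisfies
  (mu x nu)(A x B) = mu(A) * nu(B).
  mu(A) = 2.
  nu(B) = 5.
  (mu x nu)(A x B) = 2 * 5 = 10.

10


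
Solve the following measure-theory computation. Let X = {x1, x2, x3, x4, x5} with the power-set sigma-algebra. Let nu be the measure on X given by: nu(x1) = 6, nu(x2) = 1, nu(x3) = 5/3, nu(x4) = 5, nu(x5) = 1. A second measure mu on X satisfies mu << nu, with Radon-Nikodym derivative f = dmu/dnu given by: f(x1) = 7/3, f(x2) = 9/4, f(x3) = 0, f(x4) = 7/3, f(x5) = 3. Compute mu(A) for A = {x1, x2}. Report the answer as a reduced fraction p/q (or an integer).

By the defining property of the Radon-Nikodym derivative, for every measurable set A,
  mu(A) = integral_A f dnu.
Since nu is a discrete measure concentrated on the atoms of X, the integral over A reduces to the sum
  mu(A) = sum_{x in A} f(x) * nu({x}).
Computing each term:
  x1: f(x1) * nu(x1) = 7/3 * 6 = 14.
  x2: f(x2) * nu(x2) = 9/4 * 1 = 9/4.
Summing: mu(A) = 14 + 9/4 = 65/4.

65/4


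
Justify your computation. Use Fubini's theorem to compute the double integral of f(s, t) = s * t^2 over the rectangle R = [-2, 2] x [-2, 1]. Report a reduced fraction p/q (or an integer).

f(s, t) is a tensor product of a function of s and a function of t, and both factors are bounded continuous (hence Lebesgue integrable) on the rectangle, so Fubini's theorem applies:
  integral_R f d(m x m) = (integral_a1^b1 s ds) * (integral_a2^b2 t^2 dt).
Inner integral in s: integral_{-2}^{2} s ds = (2^2 - (-2)^2)/2
  = 0.
Inner integral in t: integral_{-2}^{1} t^2 dt = (1^3 - (-2)^3)/3
  = 3.
Product: (0) * (3) = 0.

0


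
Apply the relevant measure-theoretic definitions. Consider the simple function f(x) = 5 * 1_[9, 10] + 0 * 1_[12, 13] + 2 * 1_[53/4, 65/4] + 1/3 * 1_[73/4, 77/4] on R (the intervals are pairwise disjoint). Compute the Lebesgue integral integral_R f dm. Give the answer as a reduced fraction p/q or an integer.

For a simple function f = sum_i c_i * 1_{A_i} with disjoint A_i,
  integral f dm = sum_i c_i * m(A_i).
Lengths of the A_i:
  m(A_1) = 10 - 9 = 1.
  m(A_2) = 13 - 12 = 1.
  m(A_3) = 65/4 - 53/4 = 3.
  m(A_4) = 77/4 - 73/4 = 1.
Contributions c_i * m(A_i):
  (5) * (1) = 5.
  (0) * (1) = 0.
  (2) * (3) = 6.
  (1/3) * (1) = 1/3.
Total: 5 + 0 + 6 + 1/3 = 34/3.

34/3


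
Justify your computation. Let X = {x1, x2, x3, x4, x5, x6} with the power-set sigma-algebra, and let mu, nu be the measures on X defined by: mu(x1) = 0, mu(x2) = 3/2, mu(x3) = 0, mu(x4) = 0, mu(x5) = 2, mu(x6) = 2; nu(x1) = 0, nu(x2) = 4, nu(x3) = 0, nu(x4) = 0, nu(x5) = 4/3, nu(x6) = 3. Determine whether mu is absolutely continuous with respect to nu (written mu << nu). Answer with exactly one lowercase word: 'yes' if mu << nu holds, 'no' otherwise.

mu << nu means: every nu-null measurable set is also mu-null; equivalently, for every atom x, if nu({x}) = 0 then mu({x}) = 0.
Checking each atom:
  x1: nu = 0, mu = 0 -> consistent with mu << nu.
  x2: nu = 4 > 0 -> no constraint.
  x3: nu = 0, mu = 0 -> consistent with mu << nu.
  x4: nu = 0, mu = 0 -> consistent with mu << nu.
  x5: nu = 4/3 > 0 -> no constraint.
  x6: nu = 3 > 0 -> no constraint.
No atom violates the condition. Therefore mu << nu.

yes


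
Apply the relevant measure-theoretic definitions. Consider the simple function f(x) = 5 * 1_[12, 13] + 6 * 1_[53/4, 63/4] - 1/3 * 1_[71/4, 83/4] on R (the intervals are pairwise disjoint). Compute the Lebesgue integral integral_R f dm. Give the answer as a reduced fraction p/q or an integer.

For a simple function f = sum_i c_i * 1_{A_i} with disjoint A_i,
  integral f dm = sum_i c_i * m(A_i).
Lengths of the A_i:
  m(A_1) = 13 - 12 = 1.
  m(A_2) = 63/4 - 53/4 = 5/2.
  m(A_3) = 83/4 - 71/4 = 3.
Contributions c_i * m(A_i):
  (5) * (1) = 5.
  (6) * (5/2) = 15.
  (-1/3) * (3) = -1.
Total: 5 + 15 - 1 = 19.

19


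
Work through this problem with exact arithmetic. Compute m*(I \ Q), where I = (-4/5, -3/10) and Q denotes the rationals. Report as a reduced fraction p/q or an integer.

The interval I = (-4/5, -3/10) has m(I) = -3/10 - (-4/5) = 1/2 (endpoints are measure-zero, so open/closed/half-open agree). Write I = (I cap Q) u (I \ Q). The rationals in I are countable, so m*(I cap Q) = 0 (cover each rational by intervals whose total length is arbitrarily small). By countable subadditivity m*(I) <= m*(I cap Q) + m*(I \ Q), hence m*(I \ Q) >= m(I) = 1/2. The reverse inequality m*(I \ Q) <= m*(I) = 1/2 is trivial since (I \ Q) is a subset of I. Therefore m*(I \ Q) = 1/2.

1/2


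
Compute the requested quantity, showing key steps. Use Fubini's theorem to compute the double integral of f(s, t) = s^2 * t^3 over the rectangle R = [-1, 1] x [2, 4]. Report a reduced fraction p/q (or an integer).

f(s, t) is a tensor product of a function of s and a function of t, and both factors are bounded continuous (hence Lebesgue integrable) on the rectangle, so Fubini's theorem applies:
  integral_R f d(m x m) = (integral_a1^b1 s^2 ds) * (integral_a2^b2 t^3 dt).
Inner integral in s: integral_{-1}^{1} s^2 ds = (1^3 - (-1)^3)/3
  = 2/3.
Inner integral in t: integral_{2}^{4} t^3 dt = (4^4 - 2^4)/4
  = 60.
Product: (2/3) * (60) = 40.

40


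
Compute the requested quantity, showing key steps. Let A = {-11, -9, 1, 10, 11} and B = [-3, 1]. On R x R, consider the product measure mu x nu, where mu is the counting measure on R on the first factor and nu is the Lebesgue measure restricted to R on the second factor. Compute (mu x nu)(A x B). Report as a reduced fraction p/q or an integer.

For a measurable rectangle A x B, the product measure satisfies
  (mu x nu)(A x B) = mu(A) * nu(B).
  mu(A) = 5.
  nu(B) = 4.
  (mu x nu)(A x B) = 5 * 4 = 20.

20


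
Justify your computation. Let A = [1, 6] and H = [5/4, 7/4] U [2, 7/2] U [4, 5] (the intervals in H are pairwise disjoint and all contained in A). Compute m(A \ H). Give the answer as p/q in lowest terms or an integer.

The ambient interval has length m(A) = 6 - 1 = 5.
Since the holes are disjoint and sit inside A, by finite additivity
  m(H) = sum_i (b_i - a_i), and m(A \ H) = m(A) - m(H).
Computing the hole measures:
  m(H_1) = 7/4 - 5/4 = 1/2.
  m(H_2) = 7/2 - 2 = 3/2.
  m(H_3) = 5 - 4 = 1.
Summed: m(H) = 1/2 + 3/2 + 1 = 3.
So m(A \ H) = 5 - 3 = 2.

2


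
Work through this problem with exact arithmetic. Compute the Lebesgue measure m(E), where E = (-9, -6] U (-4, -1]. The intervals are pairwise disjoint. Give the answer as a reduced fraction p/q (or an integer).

For pairwise disjoint intervals, m(union_i I_i) = sum_i m(I_i),
and m is invariant under swapping open/closed endpoints (single points have measure 0).
So m(E) = sum_i (b_i - a_i).
  I_1 has length -6 - (-9) = 3.
  I_2 has length -1 - (-4) = 3.
Summing:
  m(E) = 3 + 3 = 6.

6


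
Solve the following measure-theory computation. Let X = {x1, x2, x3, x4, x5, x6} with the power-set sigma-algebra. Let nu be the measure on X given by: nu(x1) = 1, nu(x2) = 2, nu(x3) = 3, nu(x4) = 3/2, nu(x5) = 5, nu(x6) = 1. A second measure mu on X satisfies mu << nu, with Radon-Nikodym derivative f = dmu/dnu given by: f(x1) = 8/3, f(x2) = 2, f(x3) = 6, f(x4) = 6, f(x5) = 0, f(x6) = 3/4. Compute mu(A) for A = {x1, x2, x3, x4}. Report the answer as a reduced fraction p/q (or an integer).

By the defining property of the Radon-Nikodym derivative, for every measurable set A,
  mu(A) = integral_A f dnu.
Since nu is a discrete measure concentrated on the atoms of X, the integral over A reduces to the sum
  mu(A) = sum_{x in A} f(x) * nu({x}).
Computing each term:
  x1: f(x1) * nu(x1) = 8/3 * 1 = 8/3.
  x2: f(x2) * nu(x2) = 2 * 2 = 4.
  x3: f(x3) * nu(x3) = 6 * 3 = 18.
  x4: f(x4) * nu(x4) = 6 * 3/2 = 9.
Summing: mu(A) = 8/3 + 4 + 18 + 9 = 101/3.

101/3


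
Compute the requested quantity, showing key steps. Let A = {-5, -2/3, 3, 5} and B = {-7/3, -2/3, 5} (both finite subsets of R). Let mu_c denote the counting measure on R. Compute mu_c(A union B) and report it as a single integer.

Counting measure on a finite set equals cardinality. By inclusion-exclusion, |A union B| = |A| + |B| - |A cap B|.
|A| = 4, |B| = 3, |A cap B| = 2.
So mu_c(A union B) = 4 + 3 - 2 = 5.

5


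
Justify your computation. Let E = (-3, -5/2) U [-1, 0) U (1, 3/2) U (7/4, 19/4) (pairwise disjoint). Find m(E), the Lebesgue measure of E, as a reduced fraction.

For pairwise disjoint intervals, m(union_i I_i) = sum_i m(I_i),
and m is invariant under swapping open/closed endpoints (single points have measure 0).
So m(E) = sum_i (b_i - a_i).
  I_1 has length -5/2 - (-3) = 1/2.
  I_2 has length 0 - (-1) = 1.
  I_3 has length 3/2 - 1 = 1/2.
  I_4 has length 19/4 - 7/4 = 3.
Summing:
  m(E) = 1/2 + 1 + 1/2 + 3 = 5.

5


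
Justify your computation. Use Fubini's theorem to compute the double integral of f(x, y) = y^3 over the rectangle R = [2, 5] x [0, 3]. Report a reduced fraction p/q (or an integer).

f(x, y) is a tensor product of a function of x and a function of y, and both factors are bounded continuous (hence Lebesgue integrable) on the rectangle, so Fubini's theorem applies:
  integral_R f d(m x m) = (integral_a1^b1 1 dx) * (integral_a2^b2 y^3 dy).
Inner integral in x: integral_{2}^{5} 1 dx = (5^1 - 2^1)/1
  = 3.
Inner integral in y: integral_{0}^{3} y^3 dy = (3^4 - 0^4)/4
  = 81/4.
Product: (3) * (81/4) = 243/4.

243/4


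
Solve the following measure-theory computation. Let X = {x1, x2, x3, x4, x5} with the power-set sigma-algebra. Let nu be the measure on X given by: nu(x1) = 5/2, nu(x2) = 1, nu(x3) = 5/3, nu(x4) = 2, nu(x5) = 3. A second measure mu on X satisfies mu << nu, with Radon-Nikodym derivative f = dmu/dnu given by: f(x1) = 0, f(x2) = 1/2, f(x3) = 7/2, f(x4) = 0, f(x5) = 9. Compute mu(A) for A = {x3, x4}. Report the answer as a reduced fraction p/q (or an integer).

By the defining property of the Radon-Nikodym derivative, for every measurable set A,
  mu(A) = integral_A f dnu.
Since nu is a discrete measure concentrated on the atoms of X, the integral over A reduces to the sum
  mu(A) = sum_{x in A} f(x) * nu({x}).
Computing each term:
  x3: f(x3) * nu(x3) = 7/2 * 5/3 = 35/6.
  x4: f(x4) * nu(x4) = 0 * 2 = 0.
Summing: mu(A) = 35/6 + 0 = 35/6.

35/6


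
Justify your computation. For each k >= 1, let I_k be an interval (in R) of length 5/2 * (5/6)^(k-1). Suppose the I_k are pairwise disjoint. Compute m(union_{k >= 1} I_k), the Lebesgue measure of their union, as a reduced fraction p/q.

By countable additivity of the Lebesgue measure on pairwise disjoint measurable sets,
  m(union_{k >= 1} I_k) = sum_{k >= 1} m(I_k) = sum_{k >= 1} a * r^(k-1),
  with a = 5/2 and r = 5/6.
Since 0 < r = 5/6 < 1, the geometric series converges:
  sum_{k >= 1} a * r^(k-1) = a / (1 - r).
  = 5/2 / (1 - 5/6)
  = 5/2 / (1/6)
  = 15.

15


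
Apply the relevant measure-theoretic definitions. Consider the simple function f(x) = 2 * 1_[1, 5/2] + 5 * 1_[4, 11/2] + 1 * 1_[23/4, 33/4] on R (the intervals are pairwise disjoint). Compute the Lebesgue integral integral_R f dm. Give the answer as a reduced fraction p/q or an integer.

For a simple function f = sum_i c_i * 1_{A_i} with disjoint A_i,
  integral f dm = sum_i c_i * m(A_i).
Lengths of the A_i:
  m(A_1) = 5/2 - 1 = 3/2.
  m(A_2) = 11/2 - 4 = 3/2.
  m(A_3) = 33/4 - 23/4 = 5/2.
Contributions c_i * m(A_i):
  (2) * (3/2) = 3.
  (5) * (3/2) = 15/2.
  (1) * (5/2) = 5/2.
Total: 3 + 15/2 + 5/2 = 13.

13


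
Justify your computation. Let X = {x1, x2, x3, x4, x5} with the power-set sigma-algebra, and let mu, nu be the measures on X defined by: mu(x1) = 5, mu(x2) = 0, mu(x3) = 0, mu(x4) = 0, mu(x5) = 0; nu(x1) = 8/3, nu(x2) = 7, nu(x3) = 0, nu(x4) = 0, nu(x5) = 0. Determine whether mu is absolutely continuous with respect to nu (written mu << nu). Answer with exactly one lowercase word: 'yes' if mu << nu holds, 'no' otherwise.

mu << nu means: every nu-null measurable set is also mu-null; equivalently, for every atom x, if nu({x}) = 0 then mu({x}) = 0.
Checking each atom:
  x1: nu = 8/3 > 0 -> no constraint.
  x2: nu = 7 > 0 -> no constraint.
  x3: nu = 0, mu = 0 -> consistent with mu << nu.
  x4: nu = 0, mu = 0 -> consistent with mu << nu.
  x5: nu = 0, mu = 0 -> consistent with mu << nu.
No atom violates the condition. Therefore mu << nu.

yes


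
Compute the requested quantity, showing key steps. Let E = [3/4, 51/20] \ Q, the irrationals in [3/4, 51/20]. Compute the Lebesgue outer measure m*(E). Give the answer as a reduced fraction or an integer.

The interval I = [3/4, 51/20] has m(I) = 51/20 - 3/4 = 9/5 (endpoints are measure-zero, so open/closed/half-open agree). Write I = (I cap Q) u (I \ Q). The rationals in I are countable, so m*(I cap Q) = 0 (cover each rational by intervals whose total length is arbitrarily small). By countable subadditivity m*(I) <= m*(I cap Q) + m*(I \ Q), hence m*(I \ Q) >= m(I) = 9/5. The reverse inequality m*(I \ Q) <= m*(I) = 9/5 is trivial since (I \ Q) is a subset of I. Therefore m*(I \ Q) = 9/5.

9/5


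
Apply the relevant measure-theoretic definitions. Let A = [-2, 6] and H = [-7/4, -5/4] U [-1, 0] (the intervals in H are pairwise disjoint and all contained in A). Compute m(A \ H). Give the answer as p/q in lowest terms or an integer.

The ambient interval has length m(A) = 6 - (-2) = 8.
Since the holes are disjoint and sit inside A, by finite additivity
  m(H) = sum_i (b_i - a_i), and m(A \ H) = m(A) - m(H).
Computing the hole measures:
  m(H_1) = -5/4 - (-7/4) = 1/2.
  m(H_2) = 0 - (-1) = 1.
Summed: m(H) = 1/2 + 1 = 3/2.
So m(A \ H) = 8 - 3/2 = 13/2.

13/2


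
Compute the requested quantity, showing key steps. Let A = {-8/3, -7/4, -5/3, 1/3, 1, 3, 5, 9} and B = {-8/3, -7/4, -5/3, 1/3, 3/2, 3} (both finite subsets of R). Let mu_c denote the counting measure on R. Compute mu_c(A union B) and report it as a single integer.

Counting measure on a finite set equals cardinality. By inclusion-exclusion, |A union B| = |A| + |B| - |A cap B|.
|A| = 8, |B| = 6, |A cap B| = 5.
So mu_c(A union B) = 8 + 6 - 5 = 9.

9


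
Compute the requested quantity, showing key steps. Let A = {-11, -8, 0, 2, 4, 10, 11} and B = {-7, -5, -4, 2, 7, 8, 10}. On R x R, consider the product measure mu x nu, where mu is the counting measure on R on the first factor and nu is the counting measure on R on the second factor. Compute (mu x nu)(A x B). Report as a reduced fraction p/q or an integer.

For a measurable rectangle A x B, the product measure satisfies
  (mu x nu)(A x B) = mu(A) * nu(B).
  mu(A) = 7.
  nu(B) = 7.
  (mu x nu)(A x B) = 7 * 7 = 49.

49


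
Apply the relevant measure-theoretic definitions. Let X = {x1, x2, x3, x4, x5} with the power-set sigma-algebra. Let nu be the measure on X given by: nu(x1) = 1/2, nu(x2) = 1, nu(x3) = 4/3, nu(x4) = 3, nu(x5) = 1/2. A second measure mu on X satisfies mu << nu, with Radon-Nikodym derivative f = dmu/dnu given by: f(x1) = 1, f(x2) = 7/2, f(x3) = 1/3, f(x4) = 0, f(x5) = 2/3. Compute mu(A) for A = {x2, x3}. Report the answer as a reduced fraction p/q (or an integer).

By the defining property of the Radon-Nikodym derivative, for every measurable set A,
  mu(A) = integral_A f dnu.
Since nu is a discrete measure concentrated on the atoms of X, the integral over A reduces to the sum
  mu(A) = sum_{x in A} f(x) * nu({x}).
Computing each term:
  x2: f(x2) * nu(x2) = 7/2 * 1 = 7/2.
  x3: f(x3) * nu(x3) = 1/3 * 4/3 = 4/9.
Summing: mu(A) = 7/2 + 4/9 = 71/18.

71/18


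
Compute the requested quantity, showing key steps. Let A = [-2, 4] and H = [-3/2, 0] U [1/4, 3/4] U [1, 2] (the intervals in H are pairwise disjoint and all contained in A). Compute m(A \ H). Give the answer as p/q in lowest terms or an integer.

The ambient interval has length m(A) = 4 - (-2) = 6.
Since the holes are disjoint and sit inside A, by finite additivity
  m(H) = sum_i (b_i - a_i), and m(A \ H) = m(A) - m(H).
Computing the hole measures:
  m(H_1) = 0 - (-3/2) = 3/2.
  m(H_2) = 3/4 - 1/4 = 1/2.
  m(H_3) = 2 - 1 = 1.
Summed: m(H) = 3/2 + 1/2 + 1 = 3.
So m(A \ H) = 6 - 3 = 3.

3


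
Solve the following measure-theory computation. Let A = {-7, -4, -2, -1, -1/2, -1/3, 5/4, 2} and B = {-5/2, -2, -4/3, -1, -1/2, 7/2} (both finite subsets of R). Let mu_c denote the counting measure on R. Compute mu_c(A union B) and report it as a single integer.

Counting measure on a finite set equals cardinality. By inclusion-exclusion, |A union B| = |A| + |B| - |A cap B|.
|A| = 8, |B| = 6, |A cap B| = 3.
So mu_c(A union B) = 8 + 6 - 3 = 11.

11


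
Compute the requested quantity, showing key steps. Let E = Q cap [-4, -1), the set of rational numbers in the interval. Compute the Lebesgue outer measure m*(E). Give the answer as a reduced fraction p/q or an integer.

Q cap [-4, -1) is countable; list its elements as q_1, q_2, ... . Fix eps > 0 and cover the k-th point by an interval of length eps * 2^(-k). The cover has total length eps * sum_{k>=1} 2^(-k) = eps, so by definition of outer measure m*(Q cap [-4, -1)) <= eps. Since eps was arbitrary and m* >= 0, the outer measure is 0.

0


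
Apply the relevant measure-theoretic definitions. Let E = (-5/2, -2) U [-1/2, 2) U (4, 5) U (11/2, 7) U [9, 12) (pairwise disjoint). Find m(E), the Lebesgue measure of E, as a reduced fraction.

For pairwise disjoint intervals, m(union_i I_i) = sum_i m(I_i),
and m is invariant under swapping open/closed endpoints (single points have measure 0).
So m(E) = sum_i (b_i - a_i).
  I_1 has length -2 - (-5/2) = 1/2.
  I_2 has length 2 - (-1/2) = 5/2.
  I_3 has length 5 - 4 = 1.
  I_4 has length 7 - 11/2 = 3/2.
  I_5 has length 12 - 9 = 3.
Summing:
  m(E) = 1/2 + 5/2 + 1 + 3/2 + 3 = 17/2.

17/2


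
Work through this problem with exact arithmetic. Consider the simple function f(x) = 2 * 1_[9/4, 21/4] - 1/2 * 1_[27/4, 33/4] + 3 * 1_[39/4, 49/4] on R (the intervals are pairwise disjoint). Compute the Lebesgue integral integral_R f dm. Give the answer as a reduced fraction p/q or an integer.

For a simple function f = sum_i c_i * 1_{A_i} with disjoint A_i,
  integral f dm = sum_i c_i * m(A_i).
Lengths of the A_i:
  m(A_1) = 21/4 - 9/4 = 3.
  m(A_2) = 33/4 - 27/4 = 3/2.
  m(A_3) = 49/4 - 39/4 = 5/2.
Contributions c_i * m(A_i):
  (2) * (3) = 6.
  (-1/2) * (3/2) = -3/4.
  (3) * (5/2) = 15/2.
Total: 6 - 3/4 + 15/2 = 51/4.

51/4


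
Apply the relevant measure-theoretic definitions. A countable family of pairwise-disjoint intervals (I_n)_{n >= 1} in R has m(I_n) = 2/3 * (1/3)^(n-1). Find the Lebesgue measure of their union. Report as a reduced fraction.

By countable additivity of the Lebesgue measure on pairwise disjoint measurable sets,
  m(union_{n >= 1} I_n) = sum_{n >= 1} m(I_n) = sum_{n >= 1} a * r^(n-1),
  with a = 2/3 and r = 1/3.
Since 0 < r = 1/3 < 1, the geometric series converges:
  sum_{n >= 1} a * r^(n-1) = a / (1 - r).
  = 2/3 / (1 - 1/3)
  = 2/3 / (2/3)
  = 1.

1


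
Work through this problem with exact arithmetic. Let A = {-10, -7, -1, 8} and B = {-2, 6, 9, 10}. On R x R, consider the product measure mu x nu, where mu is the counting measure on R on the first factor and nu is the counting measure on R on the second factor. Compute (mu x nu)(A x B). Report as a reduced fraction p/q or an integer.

For a measurable rectangle A x B, the product measure satisfies
  (mu x nu)(A x B) = mu(A) * nu(B).
  mu(A) = 4.
  nu(B) = 4.
  (mu x nu)(A x B) = 4 * 4 = 16.

16


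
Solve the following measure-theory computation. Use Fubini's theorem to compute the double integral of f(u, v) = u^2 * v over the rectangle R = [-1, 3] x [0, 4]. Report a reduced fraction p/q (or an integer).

f(u, v) is a tensor product of a function of u and a function of v, and both factors are bounded continuous (hence Lebesgue integrable) on the rectangle, so Fubini's theorem applies:
  integral_R f d(m x m) = (integral_a1^b1 u^2 du) * (integral_a2^b2 v dv).
Inner integral in u: integral_{-1}^{3} u^2 du = (3^3 - (-1)^3)/3
  = 28/3.
Inner integral in v: integral_{0}^{4} v dv = (4^2 - 0^2)/2
  = 8.
Product: (28/3) * (8) = 224/3.

224/3


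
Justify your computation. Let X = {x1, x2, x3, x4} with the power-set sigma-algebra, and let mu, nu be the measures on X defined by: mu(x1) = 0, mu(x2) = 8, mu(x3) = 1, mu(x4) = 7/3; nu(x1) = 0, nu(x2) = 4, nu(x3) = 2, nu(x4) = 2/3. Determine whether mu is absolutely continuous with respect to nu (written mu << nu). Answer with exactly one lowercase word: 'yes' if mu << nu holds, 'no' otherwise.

mu << nu means: every nu-null measurable set is also mu-null; equivalently, for every atom x, if nu({x}) = 0 then mu({x}) = 0.
Checking each atom:
  x1: nu = 0, mu = 0 -> consistent with mu << nu.
  x2: nu = 4 > 0 -> no constraint.
  x3: nu = 2 > 0 -> no constraint.
  x4: nu = 2/3 > 0 -> no constraint.
No atom violates the condition. Therefore mu << nu.

yes


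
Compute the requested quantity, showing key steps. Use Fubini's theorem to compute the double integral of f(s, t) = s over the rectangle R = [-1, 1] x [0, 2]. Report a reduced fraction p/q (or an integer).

f(s, t) is a tensor product of a function of s and a function of t, and both factors are bounded continuous (hence Lebesgue integrable) on the rectangle, so Fubini's theorem applies:
  integral_R f d(m x m) = (integral_a1^b1 s ds) * (integral_a2^b2 1 dt).
Inner integral in s: integral_{-1}^{1} s ds = (1^2 - (-1)^2)/2
  = 0.
Inner integral in t: integral_{0}^{2} 1 dt = (2^1 - 0^1)/1
  = 2.
Product: (0) * (2) = 0.

0


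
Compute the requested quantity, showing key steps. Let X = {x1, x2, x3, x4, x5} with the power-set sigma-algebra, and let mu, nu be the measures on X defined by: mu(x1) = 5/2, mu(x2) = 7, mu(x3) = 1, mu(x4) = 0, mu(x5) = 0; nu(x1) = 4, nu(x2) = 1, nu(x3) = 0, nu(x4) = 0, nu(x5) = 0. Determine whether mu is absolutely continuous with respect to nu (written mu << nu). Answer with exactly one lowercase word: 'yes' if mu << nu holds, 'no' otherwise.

mu << nu means: every nu-null measurable set is also mu-null; equivalently, for every atom x, if nu({x}) = 0 then mu({x}) = 0.
Checking each atom:
  x1: nu = 4 > 0 -> no constraint.
  x2: nu = 1 > 0 -> no constraint.
  x3: nu = 0, mu = 1 > 0 -> violates mu << nu.
  x4: nu = 0, mu = 0 -> consistent with mu << nu.
  x5: nu = 0, mu = 0 -> consistent with mu << nu.
The atom(s) x3 violate the condition (nu = 0 but mu > 0). Therefore mu is NOT absolutely continuous w.r.t. nu.

no


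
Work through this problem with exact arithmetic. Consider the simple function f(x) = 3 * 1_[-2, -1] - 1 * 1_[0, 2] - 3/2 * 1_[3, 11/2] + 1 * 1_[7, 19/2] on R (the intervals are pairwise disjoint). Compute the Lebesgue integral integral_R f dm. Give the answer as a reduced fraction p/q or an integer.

For a simple function f = sum_i c_i * 1_{A_i} with disjoint A_i,
  integral f dm = sum_i c_i * m(A_i).
Lengths of the A_i:
  m(A_1) = -1 - (-2) = 1.
  m(A_2) = 2 - 0 = 2.
  m(A_3) = 11/2 - 3 = 5/2.
  m(A_4) = 19/2 - 7 = 5/2.
Contributions c_i * m(A_i):
  (3) * (1) = 3.
  (-1) * (2) = -2.
  (-3/2) * (5/2) = -15/4.
  (1) * (5/2) = 5/2.
Total: 3 - 2 - 15/4 + 5/2 = -1/4.

-1/4


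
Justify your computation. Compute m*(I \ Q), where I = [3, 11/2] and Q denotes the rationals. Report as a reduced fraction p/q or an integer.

The interval I = [3, 11/2] has m(I) = 11/2 - 3 = 5/2 (endpoints are measure-zero, so open/closed/half-open agree). Write I = (I cap Q) u (I \ Q). The rationals in I are countable, so m*(I cap Q) = 0 (cover each rational by intervals whose total length is arbitrarily small). By countable subadditivity m*(I) <= m*(I cap Q) + m*(I \ Q), hence m*(I \ Q) >= m(I) = 5/2. The reverse inequality m*(I \ Q) <= m*(I) = 5/2 is trivial since (I \ Q) is a subset of I. Therefore m*(I \ Q) = 5/2.

5/2


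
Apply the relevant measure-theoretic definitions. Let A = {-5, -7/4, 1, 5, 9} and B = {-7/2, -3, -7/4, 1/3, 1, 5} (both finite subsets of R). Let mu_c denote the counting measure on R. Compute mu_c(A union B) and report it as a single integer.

Counting measure on a finite set equals cardinality. By inclusion-exclusion, |A union B| = |A| + |B| - |A cap B|.
|A| = 5, |B| = 6, |A cap B| = 3.
So mu_c(A union B) = 5 + 6 - 3 = 8.

8


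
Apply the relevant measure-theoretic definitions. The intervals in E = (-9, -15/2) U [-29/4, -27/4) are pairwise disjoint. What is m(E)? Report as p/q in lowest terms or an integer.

For pairwise disjoint intervals, m(union_i I_i) = sum_i m(I_i),
and m is invariant under swapping open/closed endpoints (single points have measure 0).
So m(E) = sum_i (b_i - a_i).
  I_1 has length -15/2 - (-9) = 3/2.
  I_2 has length -27/4 - (-29/4) = 1/2.
Summing:
  m(E) = 3/2 + 1/2 = 2.

2


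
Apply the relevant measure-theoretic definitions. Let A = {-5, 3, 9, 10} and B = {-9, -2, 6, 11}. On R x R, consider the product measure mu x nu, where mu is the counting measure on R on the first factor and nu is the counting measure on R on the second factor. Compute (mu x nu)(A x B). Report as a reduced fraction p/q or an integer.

For a measurable rectangle A x B, the product measure satisfies
  (mu x nu)(A x B) = mu(A) * nu(B).
  mu(A) = 4.
  nu(B) = 4.
  (mu x nu)(A x B) = 4 * 4 = 16.

16


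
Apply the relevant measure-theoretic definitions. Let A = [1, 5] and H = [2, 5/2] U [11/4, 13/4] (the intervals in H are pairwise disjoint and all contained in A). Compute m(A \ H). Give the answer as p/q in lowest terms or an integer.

The ambient interval has length m(A) = 5 - 1 = 4.
Since the holes are disjoint and sit inside A, by finite additivity
  m(H) = sum_i (b_i - a_i), and m(A \ H) = m(A) - m(H).
Computing the hole measures:
  m(H_1) = 5/2 - 2 = 1/2.
  m(H_2) = 13/4 - 11/4 = 1/2.
Summed: m(H) = 1/2 + 1/2 = 1.
So m(A \ H) = 4 - 1 = 3.

3


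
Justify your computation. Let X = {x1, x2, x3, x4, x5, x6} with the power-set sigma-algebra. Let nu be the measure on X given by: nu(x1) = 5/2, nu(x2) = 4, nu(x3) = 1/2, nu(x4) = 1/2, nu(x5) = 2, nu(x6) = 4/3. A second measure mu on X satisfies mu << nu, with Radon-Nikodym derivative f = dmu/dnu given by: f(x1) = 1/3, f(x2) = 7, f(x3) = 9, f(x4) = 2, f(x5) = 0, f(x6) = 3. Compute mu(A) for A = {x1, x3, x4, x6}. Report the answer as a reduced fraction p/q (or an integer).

By the defining property of the Radon-Nikodym derivative, for every measurable set A,
  mu(A) = integral_A f dnu.
Since nu is a discrete measure concentrated on the atoms of X, the integral over A reduces to the sum
  mu(A) = sum_{x in A} f(x) * nu({x}).
Computing each term:
  x1: f(x1) * nu(x1) = 1/3 * 5/2 = 5/6.
  x3: f(x3) * nu(x3) = 9 * 1/2 = 9/2.
  x4: f(x4) * nu(x4) = 2 * 1/2 = 1.
  x6: f(x6) * nu(x6) = 3 * 4/3 = 4.
Summing: mu(A) = 5/6 + 9/2 + 1 + 4 = 31/3.

31/3


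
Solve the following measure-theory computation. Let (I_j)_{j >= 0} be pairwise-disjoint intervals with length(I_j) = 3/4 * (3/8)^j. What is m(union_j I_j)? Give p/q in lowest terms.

By countable additivity of the Lebesgue measure on pairwise disjoint measurable sets,
  m(union_{j >= 0} I_j) = sum_{j >= 0} m(I_j) = sum_{j >= 0} a * r^j,
  with a = 3/4 and r = 3/8.
Since 0 < r = 3/8 < 1, the geometric series converges:
  sum_{j >= 0} a * r^j = a / (1 - r).
  = 3/4 / (1 - 3/8)
  = 3/4 / (5/8)
  = 6/5.

6/5


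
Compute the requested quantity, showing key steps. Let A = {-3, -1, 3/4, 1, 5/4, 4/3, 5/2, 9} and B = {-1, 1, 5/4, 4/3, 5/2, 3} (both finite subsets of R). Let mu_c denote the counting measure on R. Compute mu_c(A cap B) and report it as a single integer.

Counting measure on a finite set equals cardinality. mu_c(A cap B) = |A cap B| (elements appearing in both).
Enumerating the elements of A that also lie in B gives 5 element(s).
So mu_c(A cap B) = 5.

5


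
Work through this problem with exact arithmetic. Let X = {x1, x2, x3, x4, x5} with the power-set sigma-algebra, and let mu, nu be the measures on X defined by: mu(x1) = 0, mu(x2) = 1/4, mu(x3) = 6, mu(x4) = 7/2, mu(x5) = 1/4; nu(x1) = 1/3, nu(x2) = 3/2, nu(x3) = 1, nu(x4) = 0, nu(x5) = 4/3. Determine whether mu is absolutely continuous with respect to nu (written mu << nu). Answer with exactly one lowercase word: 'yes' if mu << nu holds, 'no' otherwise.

mu << nu means: every nu-null measurable set is also mu-null; equivalently, for every atom x, if nu({x}) = 0 then mu({x}) = 0.
Checking each atom:
  x1: nu = 1/3 > 0 -> no constraint.
  x2: nu = 3/2 > 0 -> no constraint.
  x3: nu = 1 > 0 -> no constraint.
  x4: nu = 0, mu = 7/2 > 0 -> violates mu << nu.
  x5: nu = 4/3 > 0 -> no constraint.
The atom(s) x4 violate the condition (nu = 0 but mu > 0). Therefore mu is NOT absolutely continuous w.r.t. nu.

no


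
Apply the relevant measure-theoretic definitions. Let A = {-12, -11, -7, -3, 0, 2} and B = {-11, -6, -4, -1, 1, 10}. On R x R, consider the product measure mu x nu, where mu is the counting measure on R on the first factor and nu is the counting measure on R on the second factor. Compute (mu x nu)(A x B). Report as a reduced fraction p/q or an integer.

For a measurable rectangle A x B, the product measure satisfies
  (mu x nu)(A x B) = mu(A) * nu(B).
  mu(A) = 6.
  nu(B) = 6.
  (mu x nu)(A x B) = 6 * 6 = 36.

36


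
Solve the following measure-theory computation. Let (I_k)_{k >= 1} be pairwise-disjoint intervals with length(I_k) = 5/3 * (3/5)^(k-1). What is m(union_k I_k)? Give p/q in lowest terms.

By countable additivity of the Lebesgue measure on pairwise disjoint measurable sets,
  m(union_{k >= 1} I_k) = sum_{k >= 1} m(I_k) = sum_{k >= 1} a * r^(k-1),
  with a = 5/3 and r = 3/5.
Since 0 < r = 3/5 < 1, the geometric series converges:
  sum_{k >= 1} a * r^(k-1) = a / (1 - r).
  = 5/3 / (1 - 3/5)
  = 5/3 / (2/5)
  = 25/6.

25/6


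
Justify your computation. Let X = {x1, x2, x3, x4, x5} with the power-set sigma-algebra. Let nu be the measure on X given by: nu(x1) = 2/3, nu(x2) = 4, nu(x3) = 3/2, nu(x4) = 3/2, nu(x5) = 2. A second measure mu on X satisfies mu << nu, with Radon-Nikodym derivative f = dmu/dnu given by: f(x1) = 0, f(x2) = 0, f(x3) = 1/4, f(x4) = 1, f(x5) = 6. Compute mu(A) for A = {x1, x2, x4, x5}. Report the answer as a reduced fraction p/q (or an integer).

By the defining property of the Radon-Nikodym derivative, for every measurable set A,
  mu(A) = integral_A f dnu.
Since nu is a discrete measure concentrated on the atoms of X, the integral over A reduces to the sum
  mu(A) = sum_{x in A} f(x) * nu({x}).
Computing each term:
  x1: f(x1) * nu(x1) = 0 * 2/3 = 0.
  x2: f(x2) * nu(x2) = 0 * 4 = 0.
  x4: f(x4) * nu(x4) = 1 * 3/2 = 3/2.
  x5: f(x5) * nu(x5) = 6 * 2 = 12.
Summing: mu(A) = 0 + 0 + 3/2 + 12 = 27/2.

27/2


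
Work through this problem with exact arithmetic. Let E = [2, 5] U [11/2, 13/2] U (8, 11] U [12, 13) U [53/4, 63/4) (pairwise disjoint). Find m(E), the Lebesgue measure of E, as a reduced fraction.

For pairwise disjoint intervals, m(union_i I_i) = sum_i m(I_i),
and m is invariant under swapping open/closed endpoints (single points have measure 0).
So m(E) = sum_i (b_i - a_i).
  I_1 has length 5 - 2 = 3.
  I_2 has length 13/2 - 11/2 = 1.
  I_3 has length 11 - 8 = 3.
  I_4 has length 13 - 12 = 1.
  I_5 has length 63/4 - 53/4 = 5/2.
Summing:
  m(E) = 3 + 1 + 3 + 1 + 5/2 = 21/2.

21/2


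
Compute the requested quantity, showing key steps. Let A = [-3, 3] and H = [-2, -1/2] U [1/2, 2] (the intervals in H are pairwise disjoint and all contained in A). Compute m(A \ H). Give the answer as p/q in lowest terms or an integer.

The ambient interval has length m(A) = 3 - (-3) = 6.
Since the holes are disjoint and sit inside A, by finite additivity
  m(H) = sum_i (b_i - a_i), and m(A \ H) = m(A) - m(H).
Computing the hole measures:
  m(H_1) = -1/2 - (-2) = 3/2.
  m(H_2) = 2 - 1/2 = 3/2.
Summed: m(H) = 3/2 + 3/2 = 3.
So m(A \ H) = 6 - 3 = 3.

3


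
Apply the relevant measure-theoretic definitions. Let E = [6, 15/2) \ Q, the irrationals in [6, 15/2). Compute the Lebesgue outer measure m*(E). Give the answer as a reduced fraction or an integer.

The interval I = [6, 15/2) has m(I) = 15/2 - 6 = 3/2 (endpoints are measure-zero, so open/closed/half-open agree). Write I = (I cap Q) u (I \ Q). The rationals in I are countable, so m*(I cap Q) = 0 (cover each rational by intervals whose total length is arbitrarily small). By countable subadditivity m*(I) <= m*(I cap Q) + m*(I \ Q), hence m*(I \ Q) >= m(I) = 3/2. The reverse inequality m*(I \ Q) <= m*(I) = 3/2 is trivial since (I \ Q) is a subset of I. Therefore m*(I \ Q) = 3/2.

3/2


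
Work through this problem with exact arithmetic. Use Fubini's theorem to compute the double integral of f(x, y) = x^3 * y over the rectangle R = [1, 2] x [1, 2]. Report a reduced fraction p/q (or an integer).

f(x, y) is a tensor product of a function of x and a function of y, and both factors are bounded continuous (hence Lebesgue integrable) on the rectangle, so Fubini's theorem applies:
  integral_R f d(m x m) = (integral_a1^b1 x^3 dx) * (integral_a2^b2 y dy).
Inner integral in x: integral_{1}^{2} x^3 dx = (2^4 - 1^4)/4
  = 15/4.
Inner integral in y: integral_{1}^{2} y dy = (2^2 - 1^2)/2
  = 3/2.
Product: (15/4) * (3/2) = 45/8.

45/8


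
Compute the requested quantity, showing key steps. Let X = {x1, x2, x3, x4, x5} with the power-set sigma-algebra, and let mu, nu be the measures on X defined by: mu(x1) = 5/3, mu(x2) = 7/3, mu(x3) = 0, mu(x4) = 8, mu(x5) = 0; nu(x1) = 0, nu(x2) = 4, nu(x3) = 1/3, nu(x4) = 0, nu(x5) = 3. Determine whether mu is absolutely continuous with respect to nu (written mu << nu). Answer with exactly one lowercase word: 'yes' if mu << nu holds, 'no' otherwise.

mu << nu means: every nu-null measurable set is also mu-null; equivalently, for every atom x, if nu({x}) = 0 then mu({x}) = 0.
Checking each atom:
  x1: nu = 0, mu = 5/3 > 0 -> violates mu << nu.
  x2: nu = 4 > 0 -> no constraint.
  x3: nu = 1/3 > 0 -> no constraint.
  x4: nu = 0, mu = 8 > 0 -> violates mu << nu.
  x5: nu = 3 > 0 -> no constraint.
The atom(s) x1, x4 violate the condition (nu = 0 but mu > 0). Therefore mu is NOT absolutely continuous w.r.t. nu.

no


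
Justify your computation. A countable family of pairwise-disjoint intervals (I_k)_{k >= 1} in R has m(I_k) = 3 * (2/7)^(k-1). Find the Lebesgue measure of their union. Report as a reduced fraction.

By countable additivity of the Lebesgue measure on pairwise disjoint measurable sets,
  m(union_{k >= 1} I_k) = sum_{k >= 1} m(I_k) = sum_{k >= 1} a * r^(k-1),
  with a = 3 and r = 2/7.
Since 0 < r = 2/7 < 1, the geometric series converges:
  sum_{k >= 1} a * r^(k-1) = a / (1 - r).
  = 3 / (1 - 2/7)
  = 3 / (5/7)
  = 21/5.

21/5


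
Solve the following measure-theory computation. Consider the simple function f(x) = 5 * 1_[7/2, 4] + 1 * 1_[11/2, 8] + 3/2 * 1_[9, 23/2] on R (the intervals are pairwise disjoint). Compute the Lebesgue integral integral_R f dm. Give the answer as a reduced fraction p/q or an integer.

For a simple function f = sum_i c_i * 1_{A_i} with disjoint A_i,
  integral f dm = sum_i c_i * m(A_i).
Lengths of the A_i:
  m(A_1) = 4 - 7/2 = 1/2.
  m(A_2) = 8 - 11/2 = 5/2.
  m(A_3) = 23/2 - 9 = 5/2.
Contributions c_i * m(A_i):
  (5) * (1/2) = 5/2.
  (1) * (5/2) = 5/2.
  (3/2) * (5/2) = 15/4.
Total: 5/2 + 5/2 + 15/4 = 35/4.

35/4


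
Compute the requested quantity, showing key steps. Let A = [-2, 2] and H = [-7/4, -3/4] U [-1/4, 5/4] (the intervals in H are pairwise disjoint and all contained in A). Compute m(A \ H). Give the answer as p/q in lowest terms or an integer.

The ambient interval has length m(A) = 2 - (-2) = 4.
Since the holes are disjoint and sit inside A, by finite additivity
  m(H) = sum_i (b_i - a_i), and m(A \ H) = m(A) - m(H).
Computing the hole measures:
  m(H_1) = -3/4 - (-7/4) = 1.
  m(H_2) = 5/4 - (-1/4) = 3/2.
Summed: m(H) = 1 + 3/2 = 5/2.
So m(A \ H) = 4 - 5/2 = 3/2.

3/2
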